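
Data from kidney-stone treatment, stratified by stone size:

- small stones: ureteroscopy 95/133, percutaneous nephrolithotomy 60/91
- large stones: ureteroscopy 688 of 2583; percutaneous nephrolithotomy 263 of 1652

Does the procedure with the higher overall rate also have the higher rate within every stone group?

Small stones: ureteroscopy 95/133 = 71.4%, percutaneous nephrolithotomy 60/91 = 65.9% → ureteroscopy
Large stones: ureteroscopy 688/2583 = 26.6%, percutaneous nephrolithotomy 263/1652 = 15.9% → ureteroscopy
Overall: ureteroscopy 783/2716 = 28.8%, percutaneous nephrolithotomy 323/1743 = 18.5% → ureteroscopy
Ureteroscopy wins overall and in every stone group — no reversal.

Yes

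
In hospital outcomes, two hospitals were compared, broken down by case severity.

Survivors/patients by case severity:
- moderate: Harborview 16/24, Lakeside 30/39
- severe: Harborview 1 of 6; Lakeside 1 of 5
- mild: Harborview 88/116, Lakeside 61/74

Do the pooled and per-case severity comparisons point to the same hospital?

Moderate: Harborview 16/24 = 66.7%, Lakeside 30/39 = 76.9% → Lakeside
Severe: Harborview 1/6 = 16.7%, Lakeside 1/5 = 20.0% → Lakeside
Mild: Harborview 88/116 = 75.9%, Lakeside 61/74 = 82.4% → Lakeside
Overall: Harborview 105/146 = 71.9%, Lakeside 92/118 = 78.0% → Lakeside
Lakeside wins overall and in every case group — no reversal.

Yes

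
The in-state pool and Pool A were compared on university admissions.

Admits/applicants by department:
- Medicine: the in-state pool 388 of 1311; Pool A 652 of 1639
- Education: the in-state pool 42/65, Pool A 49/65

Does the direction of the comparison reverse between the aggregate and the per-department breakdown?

Medicine: the in-state pool 388/1311 = 29.6%, Pool A 652/1639 = 39.8% → Pool A
Education: the in-state pool 42/65 = 64.6%, Pool A 49/65 = 75.4% → Pool A
Overall: the in-state pool 430/1376 = 31.2%, Pool A 701/1704 = 41.1% → Pool A
Pool A wins overall and in every department group — no reversal.

No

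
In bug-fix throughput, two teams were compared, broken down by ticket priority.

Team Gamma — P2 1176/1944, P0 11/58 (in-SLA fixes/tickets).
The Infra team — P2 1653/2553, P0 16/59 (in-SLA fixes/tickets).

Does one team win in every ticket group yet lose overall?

P2: Team Gamma 1176/1944 = 60.5%, the Infra team 1653/2553 = 64.7% → the Infra team
P0: Team Gamma 11/58 = 19.0%, the Infra team 16/59 = 27.1% → the Infra team
Overall: Team Gamma 1187/2002 = 59.3%, the Infra team 1669/2612 = 63.9% → the Infra team
The Infra team wins overall and in every ticket group — no reversal.

No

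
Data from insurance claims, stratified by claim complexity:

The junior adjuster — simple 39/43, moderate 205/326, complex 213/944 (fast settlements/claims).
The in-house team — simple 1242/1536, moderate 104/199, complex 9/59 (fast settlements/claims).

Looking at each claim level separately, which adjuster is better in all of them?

Simple: the junior adjuster 39/43 = 90.7%, the in-house team 1242/1536 = 80.9% → the junior adjuster
Moderate: the junior adjuster 205/326 = 62.9%, the in-house team 104/199 = 52.3% → the junior adjuster
Complex: the junior adjuster 213/944 = 22.6%, the in-house team 9/59 = 15.3% → the junior adjuster
The junior adjuster has the higher rate in all 3 groups.

the junior adjuster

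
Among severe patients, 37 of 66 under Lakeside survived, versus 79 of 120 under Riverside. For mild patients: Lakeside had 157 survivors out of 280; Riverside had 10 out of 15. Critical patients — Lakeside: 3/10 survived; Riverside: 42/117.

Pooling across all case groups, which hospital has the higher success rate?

Severe: Lakeside 37/66 = 56.1%, Riverside 79/120 = 65.8% → Riverside
Mild: Lakeside 157/280 = 56.1%, Riverside 10/15 = 66.7% → Riverside
Critical: Lakeside 3/10 = 30.0%, Riverside 42/117 = 35.9% → Riverside
Overall: Lakeside 197/356 = 55.3%, Riverside 131/252 = 52.0% → Lakeside
(Riverside wins every case group but Lakeside wins overall — Riverside's patients skew toward the low-rate critical group.)

Lakeside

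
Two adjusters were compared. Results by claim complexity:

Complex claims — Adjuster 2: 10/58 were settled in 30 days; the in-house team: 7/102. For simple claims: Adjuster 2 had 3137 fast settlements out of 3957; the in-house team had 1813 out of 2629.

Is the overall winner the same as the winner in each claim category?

Yes

Complex: Adjuster 2 10/58 = 17.2%, the in-house team 7/102 = 6.9% → Adjuster 2
Simple: Adjuster 2 3137/3957 = 79.3%, the in-house team 1813/2629 = 69.0% → Adjuster 2
Overall: Adjuster 2 3147/4015 = 78.4%, the in-house team 1820/2731 = 66.6% → Adjuster 2
Adjuster 2 wins overall and in every claim group — no reversal.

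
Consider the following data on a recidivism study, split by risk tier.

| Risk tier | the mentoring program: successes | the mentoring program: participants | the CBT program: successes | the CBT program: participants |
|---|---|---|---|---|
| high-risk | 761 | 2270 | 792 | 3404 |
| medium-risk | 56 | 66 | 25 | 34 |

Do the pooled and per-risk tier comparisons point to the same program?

Yes

High-risk: the mentoring program 761/2270 = 33.5%, the CBT program 792/3404 = 23.3% → the mentoring program
Medium-risk: the mentoring program 56/66 = 84.8%, the CBT program 25/34 = 73.5% → the mentoring program
Overall: the mentoring program 817/2336 = 35.0%, the CBT program 817/3438 = 23.8% → the mentoring program
The mentoring program wins overall and in every risk group — no reversal.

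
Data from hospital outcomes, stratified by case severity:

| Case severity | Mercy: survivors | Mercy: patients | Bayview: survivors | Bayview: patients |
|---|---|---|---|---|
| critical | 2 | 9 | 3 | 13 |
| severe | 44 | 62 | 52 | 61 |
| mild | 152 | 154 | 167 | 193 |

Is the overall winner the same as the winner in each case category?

Critical: Mercy 2/9 = 22.2%, Bayview 3/13 = 23.1% → Bayview
Severe: Mercy 44/62 = 71.0%, Bayview 52/61 = 85.2% → Bayview
Mild: Mercy 152/154 = 98.7%, Bayview 167/193 = 86.5% → Mercy
Overall: Mercy 198/225 = 88.0%, Bayview 222/267 = 83.1% → Mercy
Neither sweeps: Mercy wins 1 of 3 groups, Bayview wins 2. Mercy wins overall but not every group — no Simpson reversal.

No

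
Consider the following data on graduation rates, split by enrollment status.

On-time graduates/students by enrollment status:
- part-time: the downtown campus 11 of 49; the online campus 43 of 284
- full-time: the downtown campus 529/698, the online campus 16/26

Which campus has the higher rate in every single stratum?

Part-time: the downtown campus 11/49 = 22.4%, the online campus 43/284 = 15.1% → the downtown campus
Full-time: the downtown campus 529/698 = 75.8%, the online campus 16/26 = 61.5% → the downtown campus
The downtown campus has the higher rate in both groups.

the downtown campus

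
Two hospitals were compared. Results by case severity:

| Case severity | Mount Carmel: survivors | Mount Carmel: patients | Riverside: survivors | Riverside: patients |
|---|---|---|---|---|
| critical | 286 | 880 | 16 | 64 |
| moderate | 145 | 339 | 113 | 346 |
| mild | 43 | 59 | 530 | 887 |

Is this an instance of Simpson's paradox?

Yes

Critical: Mount Carmel 286/880 = 32.5%, Riverside 16/64 = 25.0% → Mount Carmel
Moderate: Mount Carmel 145/339 = 42.8%, Riverside 113/346 = 32.7% → Mount Carmel
Mild: Mount Carmel 43/59 = 72.9%, Riverside 530/887 = 59.8% → Mount Carmel
Overall: Mount Carmel 474/1278 = 37.1%, Riverside 659/1297 = 50.8% → Riverside
Mount Carmel wins each case group but Riverside wins overall — the comparison reverses. Mount Carmel's patients skew toward critical, which has a lower base rate.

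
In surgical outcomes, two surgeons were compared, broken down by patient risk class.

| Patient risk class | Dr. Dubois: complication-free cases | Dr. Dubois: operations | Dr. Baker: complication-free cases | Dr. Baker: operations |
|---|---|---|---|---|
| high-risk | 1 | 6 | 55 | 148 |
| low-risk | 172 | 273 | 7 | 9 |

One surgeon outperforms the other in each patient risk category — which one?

Dr. Baker

High-risk: Dr. Dubois 1/6 = 16.7%, Dr. Baker 55/148 = 37.2% → Dr. Baker
Low-risk: Dr. Dubois 172/273 = 63.0%, Dr. Baker 7/9 = 77.8% → Dr. Baker
Dr. Baker has the higher rate in both groups.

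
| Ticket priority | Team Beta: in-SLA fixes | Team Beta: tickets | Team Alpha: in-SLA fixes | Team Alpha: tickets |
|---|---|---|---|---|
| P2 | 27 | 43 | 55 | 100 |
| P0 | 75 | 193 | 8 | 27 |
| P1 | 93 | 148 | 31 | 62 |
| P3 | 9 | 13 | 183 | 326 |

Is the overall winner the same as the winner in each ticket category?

P2: Team Beta 27/43 = 62.8%, Team Alpha 55/100 = 55.0% → Team Beta
P0: Team Beta 75/193 = 38.9%, Team Alpha 8/27 = 29.6% → Team Beta
P1: Team Beta 93/148 = 62.8%, Team Alpha 31/62 = 50.0% → Team Beta
P3: Team Beta 9/13 = 69.2%, Team Alpha 183/326 = 56.1% → Team Beta
Overall: Team Beta 204/397 = 51.4%, Team Alpha 277/515 = 53.8% → Team Alpha
Team Beta wins each ticket group but Team Alpha wins overall — the comparison reverses. Team Beta's tickets skew toward P0, which has a lower base rate.

No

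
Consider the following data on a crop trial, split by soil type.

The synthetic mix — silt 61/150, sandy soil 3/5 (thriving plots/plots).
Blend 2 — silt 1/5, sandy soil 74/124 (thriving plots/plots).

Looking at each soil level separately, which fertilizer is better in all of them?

the synthetic mix

Silt: the synthetic mix 61/150 = 40.7%, Blend 2 1/5 = 20.0% → the synthetic mix
Sandy soil: the synthetic mix 3/5 = 60.0%, Blend 2 74/124 = 59.7% → the synthetic mix
The synthetic mix has the higher rate in both groups.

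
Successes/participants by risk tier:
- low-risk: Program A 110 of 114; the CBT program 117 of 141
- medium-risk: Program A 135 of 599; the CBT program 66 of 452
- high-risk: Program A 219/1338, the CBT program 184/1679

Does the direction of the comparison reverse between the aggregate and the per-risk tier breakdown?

Low-risk: Program A 110/114 = 96.5%, the CBT program 117/141 = 83.0% → Program A
Medium-risk: Program A 135/599 = 22.5%, the CBT program 66/452 = 14.6% → Program A
High-risk: Program A 219/1338 = 16.4%, the CBT program 184/1679 = 11.0% → Program A
Overall: Program A 464/2051 = 22.6%, the CBT program 367/2272 = 16.2% → Program A
Program A wins overall and in every risk group — no reversal.

No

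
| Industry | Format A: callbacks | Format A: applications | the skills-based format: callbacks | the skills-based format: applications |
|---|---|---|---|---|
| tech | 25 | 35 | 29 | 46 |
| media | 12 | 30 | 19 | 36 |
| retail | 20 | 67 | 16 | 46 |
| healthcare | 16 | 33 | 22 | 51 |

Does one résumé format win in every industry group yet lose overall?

No

Tech: Format A 25/35 = 71.4%, the skills-based format 29/46 = 63.0% → Format A
Media: Format A 12/30 = 40.0%, the skills-based format 19/36 = 52.8% → the skills-based format
Retail: Format A 20/67 = 29.9%, the skills-based format 16/46 = 34.8% → the skills-based format
Healthcare: Format A 16/33 = 48.5%, the skills-based format 22/51 = 43.1% → Format A
Overall: Format A 73/165 = 44.2%, the skills-based format 86/179 = 48.0% → the skills-based format
Neither sweeps: Format A wins 2 of 4 groups, the skills-based format wins 2. The skills-based format wins overall but not every group — no Simpson reversal.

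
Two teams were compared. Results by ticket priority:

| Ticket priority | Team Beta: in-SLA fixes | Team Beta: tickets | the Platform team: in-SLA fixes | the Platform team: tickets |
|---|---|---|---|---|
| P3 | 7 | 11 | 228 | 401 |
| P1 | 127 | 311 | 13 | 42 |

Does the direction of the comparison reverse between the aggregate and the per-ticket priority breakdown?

Yes

P3: Team Beta 7/11 = 63.6%, the Platform team 228/401 = 56.9% → Team Beta
P1: Team Beta 127/311 = 40.8%, the Platform team 13/42 = 31.0% → Team Beta
Overall: Team Beta 134/322 = 41.6%, the Platform team 241/443 = 54.4% → the Platform team
Team Beta wins each ticket group but the Platform team wins overall — the comparison reverses. Team Beta's tickets skew toward P1, which has a lower base rate.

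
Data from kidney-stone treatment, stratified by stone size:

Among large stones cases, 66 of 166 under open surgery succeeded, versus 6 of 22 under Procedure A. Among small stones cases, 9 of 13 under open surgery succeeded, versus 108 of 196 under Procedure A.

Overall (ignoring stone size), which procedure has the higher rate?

Large stones: open surgery 66/166 = 39.8%, Procedure A 6/22 = 27.3% → open surgery
Small stones: open surgery 9/13 = 69.2%, Procedure A 108/196 = 55.1% → open surgery
Overall: open surgery 75/179 = 41.9%, Procedure A 114/218 = 52.3% → Procedure A
(Open surgery wins every stone group but Procedure A wins overall — open surgery's cases skew toward the low-rate large stones group.)

Procedure A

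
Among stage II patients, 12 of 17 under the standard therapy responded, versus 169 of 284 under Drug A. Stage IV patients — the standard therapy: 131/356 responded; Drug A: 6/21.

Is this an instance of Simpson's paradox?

Yes

Stage II: the standard therapy 12/17 = 70.6%, Drug A 169/284 = 59.5% → the standard therapy
Stage IV: the standard therapy 131/356 = 36.8%, Drug A 6/21 = 28.6% → the standard therapy
Overall: the standard therapy 143/373 = 38.3%, Drug A 175/305 = 57.4% → Drug A
The standard therapy wins each disease group but Drug A wins overall — the comparison reverses. The standard therapy's patients skew toward stage IV, which has a lower base rate.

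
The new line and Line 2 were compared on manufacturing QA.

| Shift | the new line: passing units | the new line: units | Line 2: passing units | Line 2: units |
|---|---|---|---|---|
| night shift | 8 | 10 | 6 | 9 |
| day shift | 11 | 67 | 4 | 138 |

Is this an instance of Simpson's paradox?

No

Night shift: the new line 8/10 = 80.0%, Line 2 6/9 = 66.7% → the new line
Day shift: the new line 11/67 = 16.4%, Line 2 4/138 = 2.9% → the new line
Overall: the new line 19/77 = 24.7%, Line 2 10/147 = 6.8% → the new line
The new line wins overall and in every shift group — no reversal.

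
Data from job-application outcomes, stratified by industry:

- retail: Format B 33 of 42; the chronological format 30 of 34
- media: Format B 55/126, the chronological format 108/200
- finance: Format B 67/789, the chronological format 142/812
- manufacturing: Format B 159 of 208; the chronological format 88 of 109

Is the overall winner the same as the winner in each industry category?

Retail: Format B 33/42 = 78.6%, the chronological format 30/34 = 88.2% → the chronological format
Media: Format B 55/126 = 43.7%, the chronological format 108/200 = 54.0% → the chronological format
Finance: Format B 67/789 = 8.5%, the chronological format 142/812 = 17.5% → the chronological format
Manufacturing: Format B 159/208 = 76.4%, the chronological format 88/109 = 80.7% → the chronological format
Overall: Format B 314/1165 = 27.0%, the chronological format 368/1155 = 31.9% → the chronological format
The chronological format wins overall and in every industry group — no reversal.

Yes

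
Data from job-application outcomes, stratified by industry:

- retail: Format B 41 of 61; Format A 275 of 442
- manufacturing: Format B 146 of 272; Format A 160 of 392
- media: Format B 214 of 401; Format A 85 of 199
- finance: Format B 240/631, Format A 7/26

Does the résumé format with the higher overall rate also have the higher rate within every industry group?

No

Retail: Format B 41/61 = 67.2%, Format A 275/442 = 62.2% → Format B
Manufacturing: Format B 146/272 = 53.7%, Format A 160/392 = 40.8% → Format B
Media: Format B 214/401 = 53.4%, Format A 85/199 = 42.7% → Format B
Finance: Format B 240/631 = 38.0%, Format A 7/26 = 26.9% → Format B
Overall: Format B 641/1365 = 47.0%, Format A 527/1059 = 49.8% → Format A
Format B wins each industry group but Format A wins overall — the comparison reverses. Format B's applications skew toward finance, which has a lower base rate.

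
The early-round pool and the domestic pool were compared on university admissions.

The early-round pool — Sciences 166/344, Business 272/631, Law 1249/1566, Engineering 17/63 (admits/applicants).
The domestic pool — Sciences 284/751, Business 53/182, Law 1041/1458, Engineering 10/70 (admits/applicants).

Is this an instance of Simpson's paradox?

No

Sciences: the early-round pool 166/344 = 48.3%, the domestic pool 284/751 = 37.8% → the early-round pool
Business: the early-round pool 272/631 = 43.1%, the domestic pool 53/182 = 29.1% → the early-round pool
Law: the early-round pool 1249/1566 = 79.8%, the domestic pool 1041/1458 = 71.4% → the early-round pool
Engineering: the early-round pool 17/63 = 27.0%, the domestic pool 10/70 = 14.3% → the early-round pool
Overall: the early-round pool 1704/2604 = 65.4%, the domestic pool 1388/2461 = 56.4% → the early-round pool
The early-round pool wins overall and in every department group — no reversal.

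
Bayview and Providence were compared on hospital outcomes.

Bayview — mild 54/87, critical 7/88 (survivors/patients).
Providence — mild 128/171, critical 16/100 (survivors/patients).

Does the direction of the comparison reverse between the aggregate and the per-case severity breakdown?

No

Mild: Bayview 54/87 = 62.1%, Providence 128/171 = 74.9% → Providence
Critical: Bayview 7/88 = 8.0%, Providence 16/100 = 16.0% → Providence
Overall: Bayview 61/175 = 34.9%, Providence 144/271 = 53.1% → Providence
Providence wins overall and in every case group — no reversal.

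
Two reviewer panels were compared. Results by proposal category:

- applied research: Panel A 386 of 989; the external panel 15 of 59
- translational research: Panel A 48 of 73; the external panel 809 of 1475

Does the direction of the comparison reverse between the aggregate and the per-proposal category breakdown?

Applied research: Panel A 386/989 = 39.0%, the external panel 15/59 = 25.4% → Panel A
Translational research: Panel A 48/73 = 65.8%, the external panel 809/1475 = 54.8% → Panel A
Overall: Panel A 434/1062 = 40.9%, the external panel 824/1534 = 53.7% → the external panel
Panel A wins each proposal group but the external panel wins overall — the comparison reverses. Panel A's proposals skew toward applied research, which has a lower base rate.

Yes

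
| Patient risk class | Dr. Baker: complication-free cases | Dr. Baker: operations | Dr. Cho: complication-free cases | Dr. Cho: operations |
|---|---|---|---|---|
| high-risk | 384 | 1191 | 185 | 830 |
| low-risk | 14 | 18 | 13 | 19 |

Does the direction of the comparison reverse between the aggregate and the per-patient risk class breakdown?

High-risk: Dr. Baker 384/1191 = 32.2%, Dr. Cho 185/830 = 22.3% → Dr. Baker
Low-risk: Dr. Baker 14/18 = 77.8%, Dr. Cho 13/19 = 68.4% → Dr. Baker
Overall: Dr. Baker 398/1209 = 32.9%, Dr. Cho 198/849 = 23.3% → Dr. Baker
Dr. Baker wins overall and in every patient risk group — no reversal.

No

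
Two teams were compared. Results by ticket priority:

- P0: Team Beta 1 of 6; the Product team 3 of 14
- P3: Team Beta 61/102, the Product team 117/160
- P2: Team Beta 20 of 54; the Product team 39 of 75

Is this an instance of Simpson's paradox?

P0: Team Beta 1/6 = 16.7%, the Product team 3/14 = 21.4% → the Product team
P3: Team Beta 61/102 = 59.8%, the Product team 117/160 = 73.1% → the Product team
P2: Team Beta 20/54 = 37.0%, the Product team 39/75 = 52.0% → the Product team
Overall: Team Beta 82/162 = 50.6%, the Product team 159/249 = 63.9% → the Product team
The Product team wins overall and in every ticket group — no reversal.

No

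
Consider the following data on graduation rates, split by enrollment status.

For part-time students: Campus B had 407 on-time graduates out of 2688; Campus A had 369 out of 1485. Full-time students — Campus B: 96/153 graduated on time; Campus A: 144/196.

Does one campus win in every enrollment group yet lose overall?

No

Part-time: Campus B 407/2688 = 15.1%, Campus A 369/1485 = 24.8% → Campus A
Full-time: Campus B 96/153 = 62.7%, Campus A 144/196 = 73.5% → Campus A
Overall: Campus B 503/2841 = 17.7%, Campus A 513/1681 = 30.5% → Campus A
Campus A wins overall and in every enrollment group — no reversal.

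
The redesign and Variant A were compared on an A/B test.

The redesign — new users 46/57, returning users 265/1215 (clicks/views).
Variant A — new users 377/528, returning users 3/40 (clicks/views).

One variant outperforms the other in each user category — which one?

the redesign

New users: the redesign 46/57 = 80.7%, Variant A 377/528 = 71.4% → the redesign
Returning users: the redesign 265/1215 = 21.8%, Variant A 3/40 = 7.5% → the redesign
The redesign has the higher rate in both groups.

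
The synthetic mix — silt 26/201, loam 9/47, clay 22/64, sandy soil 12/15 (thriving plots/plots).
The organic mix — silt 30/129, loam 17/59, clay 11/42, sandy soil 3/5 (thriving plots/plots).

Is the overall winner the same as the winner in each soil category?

No

Silt: the synthetic mix 26/201 = 12.9%, the organic mix 30/129 = 23.3% → the organic mix
Loam: the synthetic mix 9/47 = 19.1%, the organic mix 17/59 = 28.8% → the organic mix
Clay: the synthetic mix 22/64 = 34.4%, the organic mix 11/42 = 26.2% → the synthetic mix
Sandy soil: the synthetic mix 12/15 = 80.0%, the organic mix 3/5 = 60.0% → the synthetic mix
Overall: the synthetic mix 69/327 = 21.1%, the organic mix 61/235 = 26.0% → the organic mix
Neither sweeps: the synthetic mix wins 2 of 4 groups, the organic mix wins 2. The organic mix wins overall but not every group — no Simpson reversal.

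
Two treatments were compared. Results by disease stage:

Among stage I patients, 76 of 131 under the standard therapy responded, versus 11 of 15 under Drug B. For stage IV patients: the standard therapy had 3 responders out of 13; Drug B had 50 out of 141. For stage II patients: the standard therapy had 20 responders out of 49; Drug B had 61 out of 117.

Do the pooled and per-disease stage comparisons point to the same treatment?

No

Stage I: the standard therapy 76/131 = 58.0%, Drug B 11/15 = 73.3% → Drug B
Stage IV: the standard therapy 3/13 = 23.1%, Drug B 50/141 = 35.5% → Drug B
Stage II: the standard therapy 20/49 = 40.8%, Drug B 61/117 = 52.1% → Drug B
Overall: the standard therapy 99/193 = 51.3%, Drug B 122/273 = 44.7% → the standard therapy
Drug B wins each disease group but the standard therapy wins overall — the comparison reverses. Drug B's patients skew toward stage IV, which has a lower base rate.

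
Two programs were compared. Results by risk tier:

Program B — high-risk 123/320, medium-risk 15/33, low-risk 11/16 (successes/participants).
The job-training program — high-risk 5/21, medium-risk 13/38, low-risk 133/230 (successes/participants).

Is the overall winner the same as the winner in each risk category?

No

High-risk: Program B 123/320 = 38.4%, the job-training program 5/21 = 23.8% → Program B
Medium-risk: Program B 15/33 = 45.5%, the job-training program 13/38 = 34.2% → Program B
Low-risk: Program B 11/16 = 68.8%, the job-training program 133/230 = 57.8% → Program B
Overall: Program B 149/369 = 40.4%, the job-training program 151/289 = 52.2% → the job-training program
Program B wins each risk group but the job-training program wins overall — the comparison reverses. Program B's participants skew toward high-risk, which has a lower base rate.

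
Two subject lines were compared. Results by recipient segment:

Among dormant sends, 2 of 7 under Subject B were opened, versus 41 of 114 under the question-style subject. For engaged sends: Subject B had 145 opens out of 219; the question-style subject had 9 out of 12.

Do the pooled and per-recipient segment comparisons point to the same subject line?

No

Dormant: Subject B 2/7 = 28.6%, the question-style subject 41/114 = 36.0% → the question-style subject
Engaged: Subject B 145/219 = 66.2%, the question-style subject 9/12 = 75.0% → the question-style subject
Overall: Subject B 147/226 = 65.0%, the question-style subject 50/126 = 39.7% → Subject B
The question-style subject wins each recipient group but Subject B wins overall — the comparison reverses. The question-style subject's sends skew toward dormant, which has a lower base rate.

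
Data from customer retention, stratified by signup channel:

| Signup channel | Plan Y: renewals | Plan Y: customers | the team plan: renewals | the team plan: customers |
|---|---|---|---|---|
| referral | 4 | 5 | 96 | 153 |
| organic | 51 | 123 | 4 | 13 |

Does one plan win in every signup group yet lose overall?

Referral: Plan Y 4/5 = 80.0%, the team plan 96/153 = 62.7% → Plan Y
Organic: Plan Y 51/123 = 41.5%, the team plan 4/13 = 30.8% → Plan Y
Overall: Plan Y 55/128 = 43.0%, the team plan 100/166 = 60.2% → the team plan
Plan Y wins each signup group but the team plan wins overall — the comparison reverses. Plan Y's customers skew toward organic, which has a lower base rate.

Yes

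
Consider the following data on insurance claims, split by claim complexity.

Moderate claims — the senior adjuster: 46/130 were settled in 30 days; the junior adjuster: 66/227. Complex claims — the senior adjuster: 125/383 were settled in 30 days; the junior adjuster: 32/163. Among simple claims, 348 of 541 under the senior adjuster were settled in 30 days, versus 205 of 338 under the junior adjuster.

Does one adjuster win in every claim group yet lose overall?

No

Moderate: the senior adjuster 46/130 = 35.4%, the junior adjuster 66/227 = 29.1% → the senior adjuster
Complex: the senior adjuster 125/383 = 32.6%, the junior adjuster 32/163 = 19.6% → the senior adjuster
Simple: the senior adjuster 348/541 = 64.3%, the junior adjuster 205/338 = 60.7% → the senior adjuster
Overall: the senior adjuster 519/1054 = 49.2%, the junior adjuster 303/728 = 41.6% → the senior adjuster
The senior adjuster wins overall and in every claim group — no reversal.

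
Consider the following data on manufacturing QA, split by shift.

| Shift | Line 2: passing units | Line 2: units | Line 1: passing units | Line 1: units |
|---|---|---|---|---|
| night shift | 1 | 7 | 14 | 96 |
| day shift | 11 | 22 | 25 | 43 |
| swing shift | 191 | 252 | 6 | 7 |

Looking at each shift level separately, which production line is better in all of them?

Line 1

Night shift: Line 2 1/7 = 14.3%, Line 1 14/96 = 14.6% → Line 1
Day shift: Line 2 11/22 = 50.0%, Line 1 25/43 = 58.1% → Line 1
Swing shift: Line 2 191/252 = 75.8%, Line 1 6/7 = 85.7% → Line 1
Line 1 has the higher rate in all 3 groups.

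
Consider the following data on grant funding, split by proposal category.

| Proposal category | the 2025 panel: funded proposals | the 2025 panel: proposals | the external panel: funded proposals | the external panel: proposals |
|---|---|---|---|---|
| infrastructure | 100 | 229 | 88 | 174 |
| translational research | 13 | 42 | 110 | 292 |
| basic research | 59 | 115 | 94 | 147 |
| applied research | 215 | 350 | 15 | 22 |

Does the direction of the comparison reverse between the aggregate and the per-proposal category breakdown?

Yes

Infrastructure: the 2025 panel 100/229 = 43.7%, the external panel 88/174 = 50.6% → the external panel
Translational research: the 2025 panel 13/42 = 31.0%, the external panel 110/292 = 37.7% → the external panel
Basic research: the 2025 panel 59/115 = 51.3%, the external panel 94/147 = 63.9% → the external panel
Applied research: the 2025 panel 215/350 = 61.4%, the external panel 15/22 = 68.2% → the external panel
Overall: the 2025 panel 387/736 = 52.6%, the external panel 307/635 = 48.3% → the 2025 panel
The external panel wins each proposal group but the 2025 panel wins overall — the comparison reverses. The external panel's proposals skew toward translational research, which has a lower base rate.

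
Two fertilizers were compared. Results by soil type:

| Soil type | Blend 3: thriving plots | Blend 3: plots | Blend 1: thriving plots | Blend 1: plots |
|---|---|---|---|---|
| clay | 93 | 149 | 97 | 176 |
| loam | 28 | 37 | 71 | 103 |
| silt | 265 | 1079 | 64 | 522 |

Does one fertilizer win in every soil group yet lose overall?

Clay: Blend 3 93/149 = 62.4%, Blend 1 97/176 = 55.1% → Blend 3
Loam: Blend 3 28/37 = 75.7%, Blend 1 71/103 = 68.9% → Blend 3
Silt: Blend 3 265/1079 = 24.6%, Blend 1 64/522 = 12.3% → Blend 3
Overall: Blend 3 386/1265 = 30.5%, Blend 1 232/801 = 29.0% → Blend 3
Blend 3 wins overall and in every soil group — no reversal.

No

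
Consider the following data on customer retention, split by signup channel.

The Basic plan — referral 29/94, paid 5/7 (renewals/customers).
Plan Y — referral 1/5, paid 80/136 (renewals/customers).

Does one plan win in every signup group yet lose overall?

Referral: the Basic plan 29/94 = 30.9%, Plan Y 1/5 = 20.0% → the Basic plan
Paid: the Basic plan 5/7 = 71.4%, Plan Y 80/136 = 58.8% → the Basic plan
Overall: the Basic plan 34/101 = 33.7%, Plan Y 81/141 = 57.4% → Plan Y
The Basic plan wins each signup group but Plan Y wins overall — the comparison reverses. The Basic plan's customers skew toward referral, which has a lower base rate.

Yes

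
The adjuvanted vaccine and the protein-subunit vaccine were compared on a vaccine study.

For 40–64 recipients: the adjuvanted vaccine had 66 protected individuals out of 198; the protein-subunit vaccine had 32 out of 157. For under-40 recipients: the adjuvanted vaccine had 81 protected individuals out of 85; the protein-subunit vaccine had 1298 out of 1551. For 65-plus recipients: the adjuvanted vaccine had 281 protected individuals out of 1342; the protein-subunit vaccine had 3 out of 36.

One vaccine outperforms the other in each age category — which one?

the adjuvanted vaccine

40–64: the adjuvanted vaccine 66/198 = 33.3%, the protein-subunit vaccine 32/157 = 20.4% → the adjuvanted vaccine
Under-40: the adjuvanted vaccine 81/85 = 95.3%, the protein-subunit vaccine 1298/1551 = 83.7% → the adjuvanted vaccine
65-plus: the adjuvanted vaccine 281/1342 = 20.9%, the protein-subunit vaccine 3/36 = 8.3% → the adjuvanted vaccine
The adjuvanted vaccine has the higher rate in all 3 groups.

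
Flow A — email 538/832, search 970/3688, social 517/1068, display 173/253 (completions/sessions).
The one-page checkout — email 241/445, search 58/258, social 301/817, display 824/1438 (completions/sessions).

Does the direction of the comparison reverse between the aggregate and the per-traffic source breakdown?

Email: Flow A 538/832 = 64.7%, the one-page checkout 241/445 = 54.2% → Flow A
Search: Flow A 970/3688 = 26.3%, the one-page checkout 58/258 = 22.5% → Flow A
Social: Flow A 517/1068 = 48.4%, the one-page checkout 301/817 = 36.8% → Flow A
Display: Flow A 173/253 = 68.4%, the one-page checkout 824/1438 = 57.3% → Flow A
Overall: Flow A 2198/5841 = 37.6%, the one-page checkout 1424/2958 = 48.1% → the one-page checkout
Flow A wins each traffic group but the one-page checkout wins overall — the comparison reverses. Flow A's sessions skew toward search, which has a lower base rate.

Yes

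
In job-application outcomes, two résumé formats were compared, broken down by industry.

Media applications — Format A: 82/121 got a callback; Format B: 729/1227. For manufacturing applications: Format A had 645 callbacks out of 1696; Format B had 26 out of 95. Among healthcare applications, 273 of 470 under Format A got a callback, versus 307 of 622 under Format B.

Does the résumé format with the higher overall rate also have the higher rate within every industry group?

No

Media: Format A 82/121 = 67.8%, Format B 729/1227 = 59.4% → Format A
Manufacturing: Format A 645/1696 = 38.0%, Format B 26/95 = 27.4% → Format A
Healthcare: Format A 273/470 = 58.1%, Format B 307/622 = 49.4% → Format A
Overall: Format A 1000/2287 = 43.7%, Format B 1062/1944 = 54.6% → Format B
Format A wins each industry group but Format B wins overall — the comparison reverses. Format A's applications skew toward manufacturing, which has a lower base rate.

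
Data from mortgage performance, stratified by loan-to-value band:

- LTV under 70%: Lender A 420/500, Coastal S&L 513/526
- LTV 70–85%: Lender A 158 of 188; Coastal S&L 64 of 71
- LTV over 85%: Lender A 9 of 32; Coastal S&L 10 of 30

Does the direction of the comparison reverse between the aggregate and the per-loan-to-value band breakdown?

No

LTV under 70%: Lender A 420/500 = 84.0%, Coastal S&L 513/526 = 97.5% → Coastal S&L
LTV 70–85%: Lender A 158/188 = 84.0%, Coastal S&L 64/71 = 90.1% → Coastal S&L
LTV over 85%: Lender A 9/32 = 28.1%, Coastal S&L 10/30 = 33.3% → Coastal S&L
Overall: Lender A 587/720 = 81.5%, Coastal S&L 587/627 = 93.6% → Coastal S&L
Coastal S&L wins overall and in every loan-to-value group — no reversal.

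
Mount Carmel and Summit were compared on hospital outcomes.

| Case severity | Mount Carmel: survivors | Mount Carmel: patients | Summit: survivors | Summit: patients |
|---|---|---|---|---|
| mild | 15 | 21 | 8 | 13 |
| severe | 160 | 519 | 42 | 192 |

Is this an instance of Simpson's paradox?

Mild: Mount Carmel 15/21 = 71.4%, Summit 8/13 = 61.5% → Mount Carmel
Severe: Mount Carmel 160/519 = 30.8%, Summit 42/192 = 21.9% → Mount Carmel
Overall: Mount Carmel 175/540 = 32.4%, Summit 50/205 = 24.4% → Mount Carmel
Mount Carmel wins overall and in every case group — no reversal.

No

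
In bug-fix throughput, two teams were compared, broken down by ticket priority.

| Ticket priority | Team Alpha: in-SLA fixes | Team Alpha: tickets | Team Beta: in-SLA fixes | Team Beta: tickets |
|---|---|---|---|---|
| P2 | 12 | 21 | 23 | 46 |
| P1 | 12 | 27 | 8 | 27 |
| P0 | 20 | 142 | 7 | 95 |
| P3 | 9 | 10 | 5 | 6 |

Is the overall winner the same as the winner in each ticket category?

P2: Team Alpha 12/21 = 57.1%, Team Beta 23/46 = 50.0% → Team Alpha
P1: Team Alpha 12/27 = 44.4%, Team Beta 8/27 = 29.6% → Team Alpha
P0: Team Alpha 20/142 = 14.1%, Team Beta 7/95 = 7.4% → Team Alpha
P3: Team Alpha 9/10 = 90.0%, Team Beta 5/6 = 83.3% → Team Alpha
Overall: Team Alpha 53/200 = 26.5%, Team Beta 43/174 = 24.7% → Team Alpha
Team Alpha wins overall and in every ticket group — no reversal.

Yes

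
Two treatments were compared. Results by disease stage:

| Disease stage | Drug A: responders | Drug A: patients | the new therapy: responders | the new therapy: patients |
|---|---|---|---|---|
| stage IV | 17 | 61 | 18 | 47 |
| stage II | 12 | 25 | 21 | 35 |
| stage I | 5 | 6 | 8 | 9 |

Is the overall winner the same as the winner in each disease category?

Yes

Stage IV: Drug A 17/61 = 27.9%, the new therapy 18/47 = 38.3% → the new therapy
Stage II: Drug A 12/25 = 48.0%, the new therapy 21/35 = 60.0% → the new therapy
Stage I: Drug A 5/6 = 83.3%, the new therapy 8/9 = 88.9% → the new therapy
Overall: Drug A 34/92 = 37.0%, the new therapy 47/91 = 51.6% → the new therapy
The new therapy wins overall and in every disease group — no reversal.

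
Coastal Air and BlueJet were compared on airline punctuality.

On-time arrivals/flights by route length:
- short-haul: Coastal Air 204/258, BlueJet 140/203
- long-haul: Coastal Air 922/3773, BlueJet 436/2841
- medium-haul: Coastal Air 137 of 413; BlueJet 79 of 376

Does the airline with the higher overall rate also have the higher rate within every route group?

Short-haul: Coastal Air 204/258 = 79.1%, BlueJet 140/203 = 69.0% → Coastal Air
Long-haul: Coastal Air 922/3773 = 24.4%, BlueJet 436/2841 = 15.3% → Coastal Air
Medium-haul: Coastal Air 137/413 = 33.2%, BlueJet 79/376 = 21.0% → Coastal Air
Overall: Coastal Air 1263/4444 = 28.4%, BlueJet 655/3420 = 19.2% → Coastal Air
Coastal Air wins overall and in every route group — no reversal.

Yes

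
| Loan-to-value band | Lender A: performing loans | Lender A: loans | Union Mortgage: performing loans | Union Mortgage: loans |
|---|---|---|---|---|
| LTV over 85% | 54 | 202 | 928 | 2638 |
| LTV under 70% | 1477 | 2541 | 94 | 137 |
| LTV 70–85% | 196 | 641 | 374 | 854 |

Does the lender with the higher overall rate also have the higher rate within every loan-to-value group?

LTV over 85%: Lender A 54/202 = 26.7%, Union Mortgage 928/2638 = 35.2% → Union Mortgage
LTV under 70%: Lender A 1477/2541 = 58.1%, Union Mortgage 94/137 = 68.6% → Union Mortgage
LTV 70–85%: Lender A 196/641 = 30.6%, Union Mortgage 374/854 = 43.8% → Union Mortgage
Overall: Lender A 1727/3384 = 51.0%, Union Mortgage 1396/3629 = 38.5% → Lender A
Union Mortgage wins each loan-to-value group but Lender A wins overall — the comparison reverses. Union Mortgage's loans skew toward LTV over 85%, which has a lower base rate.

No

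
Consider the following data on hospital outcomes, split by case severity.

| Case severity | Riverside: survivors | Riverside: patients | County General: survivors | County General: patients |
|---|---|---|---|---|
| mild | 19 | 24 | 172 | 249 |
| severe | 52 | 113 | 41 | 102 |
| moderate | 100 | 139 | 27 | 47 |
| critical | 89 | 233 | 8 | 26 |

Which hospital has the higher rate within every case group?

Riverside

Mild: Riverside 19/24 = 79.2%, County General 172/249 = 69.1% → Riverside
Severe: Riverside 52/113 = 46.0%, County General 41/102 = 40.2% → Riverside
Moderate: Riverside 100/139 = 71.9%, County General 27/47 = 57.4% → Riverside
Critical: Riverside 89/233 = 38.2%, County General 8/26 = 30.8% → Riverside
Riverside has the higher rate in all 4 groups.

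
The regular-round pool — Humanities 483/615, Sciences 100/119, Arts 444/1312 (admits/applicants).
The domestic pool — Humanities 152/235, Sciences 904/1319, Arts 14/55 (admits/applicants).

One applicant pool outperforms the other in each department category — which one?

the regular-round pool

Humanities: the regular-round pool 483/615 = 78.5%, the domestic pool 152/235 = 64.7% → the regular-round pool
Sciences: the regular-round pool 100/119 = 84.0%, the domestic pool 904/1319 = 68.5% → the regular-round pool
Arts: the regular-round pool 444/1312 = 33.8%, the domestic pool 14/55 = 25.5% → the regular-round pool
The regular-round pool has the higher rate in all 3 groups.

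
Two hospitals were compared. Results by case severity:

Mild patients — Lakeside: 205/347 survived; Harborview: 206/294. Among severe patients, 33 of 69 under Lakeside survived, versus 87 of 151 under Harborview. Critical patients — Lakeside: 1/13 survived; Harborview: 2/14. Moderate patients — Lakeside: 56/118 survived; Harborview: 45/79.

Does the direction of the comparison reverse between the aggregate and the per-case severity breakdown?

Mild: Lakeside 205/347 = 59.1%, Harborview 206/294 = 70.1% → Harborview
Severe: Lakeside 33/69 = 47.8%, Harborview 87/151 = 57.6% → Harborview
Critical: Lakeside 1/13 = 7.7%, Harborview 2/14 = 14.3% → Harborview
Moderate: Lakeside 56/118 = 47.5%, Harborview 45/79 = 57.0% → Harborview
Overall: Lakeside 295/547 = 53.9%, Harborview 340/538 = 63.2% → Harborview
Harborview wins overall and in every case group — no reversal.

No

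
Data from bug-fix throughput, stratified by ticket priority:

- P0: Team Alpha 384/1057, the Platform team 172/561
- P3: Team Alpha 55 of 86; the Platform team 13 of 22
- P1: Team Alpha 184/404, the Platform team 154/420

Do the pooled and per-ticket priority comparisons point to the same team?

P0: Team Alpha 384/1057 = 36.3%, the Platform team 172/561 = 30.7% → Team Alpha
P3: Team Alpha 55/86 = 64.0%, the Platform team 13/22 = 59.1% → Team Alpha
P1: Team Alpha 184/404 = 45.5%, the Platform team 154/420 = 36.7% → Team Alpha
Overall: Team Alpha 623/1547 = 40.3%, the Platform team 339/1003 = 33.8% → Team Alpha
Team Alpha wins overall and in every ticket group — no reversal.

Yes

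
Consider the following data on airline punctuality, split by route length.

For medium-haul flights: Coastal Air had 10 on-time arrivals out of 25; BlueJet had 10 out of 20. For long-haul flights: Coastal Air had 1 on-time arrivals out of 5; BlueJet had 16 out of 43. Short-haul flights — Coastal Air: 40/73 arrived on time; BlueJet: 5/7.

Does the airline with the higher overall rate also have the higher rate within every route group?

No

Medium-haul: Coastal Air 10/25 = 40.0%, BlueJet 10/20 = 50.0% → BlueJet
Long-haul: Coastal Air 1/5 = 20.0%, BlueJet 16/43 = 37.2% → BlueJet
Short-haul: Coastal Air 40/73 = 54.8%, BlueJet 5/7 = 71.4% → BlueJet
Overall: Coastal Air 51/103 = 49.5%, BlueJet 31/70 = 44.3% → Coastal Air
BlueJet wins each route group but Coastal Air wins overall — the comparison reverses. BlueJet's flights skew toward long-haul, which has a lower base rate.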